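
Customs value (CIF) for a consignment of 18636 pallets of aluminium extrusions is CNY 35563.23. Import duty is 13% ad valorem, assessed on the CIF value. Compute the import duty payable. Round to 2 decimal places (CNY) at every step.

Import duty: CNY 4623.22

Import duty = 35563.23 × 13% = 4623.22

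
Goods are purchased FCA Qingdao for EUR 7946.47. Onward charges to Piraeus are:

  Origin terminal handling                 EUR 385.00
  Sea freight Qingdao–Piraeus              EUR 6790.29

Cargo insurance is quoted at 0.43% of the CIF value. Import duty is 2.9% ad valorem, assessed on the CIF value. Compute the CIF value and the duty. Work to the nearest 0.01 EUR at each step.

Let C be the CIF value. C = FCA price + pre-shipment costs + freight + 0.43% × C
C − 0.43% × C = 7946.47 + 385.00 + 6790.29
0.9957 × C = 15121.76
C = 15121.76 / 0.9957 = 15187.06
Insurance premium = 0.43% × 15187.06 = 65.30
Import duty = 15187.06 × 2.9% = 440.42

CIF value: EUR 15187.06; import duty: EUR 440.42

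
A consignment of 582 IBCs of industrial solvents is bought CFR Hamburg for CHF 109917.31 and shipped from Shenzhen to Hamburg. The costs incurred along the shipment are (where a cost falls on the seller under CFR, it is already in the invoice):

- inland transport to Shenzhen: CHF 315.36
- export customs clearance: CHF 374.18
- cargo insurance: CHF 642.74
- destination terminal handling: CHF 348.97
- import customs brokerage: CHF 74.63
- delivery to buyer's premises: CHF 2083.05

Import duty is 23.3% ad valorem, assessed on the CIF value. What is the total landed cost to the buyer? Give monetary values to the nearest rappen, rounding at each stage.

Total landed cost: CHF 138827.19

CFR: the seller pays costs through ocean freight to the destination port, but not insurance.
Already in the invoice (seller's account under CFR): inland to port, export clearance — exclude.
CIF value = CFR price + insurance = 109917.31 + 642.74 = 110560.05
Import duty = 110560.05 × 23.3% = 25760.49
Buyer bears: insurance 642.74 + destination terminal 348.97 + brokerage 74.63 + delivery 2083.05 + duty 25760.49 = 28909.88
Landed cost = invoice 109917.31 + 28909.88 = 138827.19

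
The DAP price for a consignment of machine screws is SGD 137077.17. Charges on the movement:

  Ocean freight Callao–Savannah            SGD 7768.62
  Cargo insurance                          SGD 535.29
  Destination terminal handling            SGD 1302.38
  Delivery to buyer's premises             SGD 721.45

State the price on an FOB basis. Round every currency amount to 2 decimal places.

FOB price: SGD 126749.43

From DAP to FOB, the seller no longer bears: freight, insurance, destination terminal, delivery.
FOB price = 137077.17 − 7768.62 − 535.29 − 1302.38 − 721.45 = 126749.43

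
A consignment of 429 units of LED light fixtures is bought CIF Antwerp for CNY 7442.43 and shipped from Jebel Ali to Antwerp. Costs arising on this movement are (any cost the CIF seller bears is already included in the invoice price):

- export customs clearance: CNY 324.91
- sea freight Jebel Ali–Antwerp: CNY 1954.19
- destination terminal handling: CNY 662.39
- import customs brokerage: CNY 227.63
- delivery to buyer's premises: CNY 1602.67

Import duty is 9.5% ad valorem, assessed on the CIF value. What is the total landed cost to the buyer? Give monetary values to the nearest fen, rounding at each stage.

Total landed cost: CNY 10642.15

CIF: the seller pays costs through ocean freight and marine insurance to the destination port.
Already in the invoice (seller's account under CIF): export clearance, freight — exclude.
The CIF price already equals the CIF value: 7442.43
Import duty = 7442.43 × 9.5% = 707.03
Buyer bears: destination terminal 662.39 + brokerage 227.63 + delivery 1602.67 + duty 707.03 = 3199.72
Landed cost = invoice 7442.43 + 3199.72 = 10642.15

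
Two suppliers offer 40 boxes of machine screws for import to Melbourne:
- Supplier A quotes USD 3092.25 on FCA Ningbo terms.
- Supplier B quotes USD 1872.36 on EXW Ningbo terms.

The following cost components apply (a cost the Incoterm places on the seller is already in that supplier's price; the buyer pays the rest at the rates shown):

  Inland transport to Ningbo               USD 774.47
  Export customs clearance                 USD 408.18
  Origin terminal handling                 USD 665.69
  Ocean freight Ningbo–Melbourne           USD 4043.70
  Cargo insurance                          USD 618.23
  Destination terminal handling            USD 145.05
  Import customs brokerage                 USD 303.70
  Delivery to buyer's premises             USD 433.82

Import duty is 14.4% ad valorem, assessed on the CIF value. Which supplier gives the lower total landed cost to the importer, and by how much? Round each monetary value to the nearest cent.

Supplier A (FCA):
CIF value = FCA price + origin terminal + freight + insurance = 3092.25 + 665.69 + 4043.70 + 618.23 = 8419.87
Import duty = 8419.87 × 14.4% = 1212.46
Buyer bears (A): 665.69 + 4043.70 + 618.23 + 145.05 + 303.70 + 433.82 = 6210.19
Landed cost (A) = invoice 3092.25 + 6210.19 + duty 1212.46 = 10514.90
Supplier B (EXW):
CIF value = EXW price + inland to port + export clearance + origin terminal + freight + insurance = 1872.36 + 774.47 + 408.18 + 665.69 + 4043.70 + 618.23 = 8382.63
Import duty = 8382.63 × 14.4% = 1207.10
Buyer bears (B): 774.47 + 408.18 + 665.69 + 4043.70 + 618.23 + 145.05 + 303.70 + 433.82 = 7392.84
Landed cost (B) = invoice 1872.36 + 7392.84 + duty 1207.10 = 10472.30
Difference = |10514.90 − 10472.30| = 42.60

Supplier B is cheaper by USD 42.60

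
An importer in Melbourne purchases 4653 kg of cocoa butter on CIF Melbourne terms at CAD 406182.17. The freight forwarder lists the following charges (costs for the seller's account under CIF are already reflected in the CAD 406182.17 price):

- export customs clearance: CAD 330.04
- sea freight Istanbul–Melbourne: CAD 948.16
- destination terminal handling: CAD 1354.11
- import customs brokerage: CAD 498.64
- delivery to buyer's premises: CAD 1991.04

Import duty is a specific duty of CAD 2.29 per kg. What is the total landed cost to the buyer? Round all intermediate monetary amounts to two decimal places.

CIF: the seller pays costs through ocean freight and marine insurance to the destination port.
Already in the invoice (seller's account under CIF): export clearance, freight — exclude.
The CIF price already equals the CIF value: 406182.17
Import duty = 4653 × 2.29 = 10655.37
Buyer bears: destination terminal 1354.11 + brokerage 498.64 + delivery 1991.04 + duty 10655.37 = 14499.16
Landed cost = invoice 406182.17 + 14499.16 = 420681.33

Total landed cost: CAD 420681.33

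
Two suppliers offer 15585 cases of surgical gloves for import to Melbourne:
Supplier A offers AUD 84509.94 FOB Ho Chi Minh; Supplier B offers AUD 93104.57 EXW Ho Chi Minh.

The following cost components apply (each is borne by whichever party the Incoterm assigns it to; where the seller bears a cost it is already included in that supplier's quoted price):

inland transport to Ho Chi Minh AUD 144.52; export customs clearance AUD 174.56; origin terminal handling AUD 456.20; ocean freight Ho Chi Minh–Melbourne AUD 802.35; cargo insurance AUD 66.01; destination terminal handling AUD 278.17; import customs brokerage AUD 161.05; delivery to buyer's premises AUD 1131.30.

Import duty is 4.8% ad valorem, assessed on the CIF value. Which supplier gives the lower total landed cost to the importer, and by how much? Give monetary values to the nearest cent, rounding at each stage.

Supplier A is cheaper by AUD 9819.66

Supplier A (FOB):
CIF value = FOB price + freight + insurance = 84509.94 + 802.35 + 66.01 = 85378.30
Import duty = 85378.30 × 4.8% = 4098.16
Buyer bears (A): 802.35 + 66.01 + 278.17 + 161.05 + 1131.30 = 2438.88
Landed cost (A) = invoice 84509.94 + 2438.88 + duty 4098.16 = 91046.98
Supplier B (EXW):
CIF value = EXW price + inland to port + export clearance + origin terminal + freight + insurance = 93104.57 + 144.52 + 174.56 + 456.20 + 802.35 + 66.01 = 94748.21
Import duty = 94748.21 × 4.8% = 4547.91
Buyer bears (B): 144.52 + 174.56 + 456.20 + 802.35 + 66.01 + 278.17 + 161.05 + 1131.30 = 3214.16
Landed cost (B) = invoice 93104.57 + 3214.16 + duty 4547.91 = 100866.64
Difference = |91046.98 − 100866.64| = 9819.66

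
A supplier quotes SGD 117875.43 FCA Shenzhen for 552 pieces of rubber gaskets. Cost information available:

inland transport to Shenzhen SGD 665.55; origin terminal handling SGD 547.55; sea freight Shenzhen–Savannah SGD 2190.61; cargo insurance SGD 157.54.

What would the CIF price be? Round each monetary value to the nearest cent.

Not relevant to the conversion: inland to port — on the seller under both FCA and CIF; already in the FCA price and stays in the CIF price.
From FCA to CIF, the seller additionally bears: origin terminal, freight, insurance.
CIF price = 117875.43 + 547.55 + 2190.61 + 157.54 = 120771.13

CIF price: SGD 120771.13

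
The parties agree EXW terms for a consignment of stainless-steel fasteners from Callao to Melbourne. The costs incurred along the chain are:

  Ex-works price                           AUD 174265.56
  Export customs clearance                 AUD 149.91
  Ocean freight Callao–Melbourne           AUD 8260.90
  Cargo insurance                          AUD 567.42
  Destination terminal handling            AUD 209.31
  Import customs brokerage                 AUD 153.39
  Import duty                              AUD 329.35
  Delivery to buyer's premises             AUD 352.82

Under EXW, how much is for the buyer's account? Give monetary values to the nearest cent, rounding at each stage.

EXW: the seller makes goods available at their premises; the buyer bears all onward costs.
Seller's account: goods 174265.56 = 174265.56
Buyer's account: export clearance 149.91 + freight 8260.90 + insurance 567.42 + destination terminal 209.31 + brokerage 153.39 + duty 329.35 + delivery 352.82 = 10023.10

Buyer's account: AUD 10023.10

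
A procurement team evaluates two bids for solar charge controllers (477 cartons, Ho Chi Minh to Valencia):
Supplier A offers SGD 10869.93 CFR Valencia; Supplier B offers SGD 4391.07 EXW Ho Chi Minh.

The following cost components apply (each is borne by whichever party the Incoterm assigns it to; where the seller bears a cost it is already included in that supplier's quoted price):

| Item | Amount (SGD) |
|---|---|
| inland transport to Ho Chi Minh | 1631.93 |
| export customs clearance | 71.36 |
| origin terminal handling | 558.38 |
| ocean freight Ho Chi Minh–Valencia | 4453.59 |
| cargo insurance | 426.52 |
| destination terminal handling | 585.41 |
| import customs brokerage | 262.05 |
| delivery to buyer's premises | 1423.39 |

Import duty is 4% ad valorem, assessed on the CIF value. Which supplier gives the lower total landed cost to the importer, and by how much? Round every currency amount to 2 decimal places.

Supplier A is cheaper by SGD 245.85

Supplier A (CFR):
CIF value = CFR price + insurance = 10869.93 + 426.52 = 11296.45
Import duty = 11296.45 × 4% = 451.86
Buyer bears (A): 426.52 + 585.41 + 262.05 + 1423.39 = 2697.37
Landed cost (A) = invoice 10869.93 + 2697.37 + duty 451.86 = 14019.16
Supplier B (EXW):
CIF value = EXW price + inland to port + export clearance + origin terminal + freight + insurance = 4391.07 + 1631.93 + 71.36 + 558.38 + 4453.59 + 426.52 = 11532.85
Import duty = 11532.85 × 4% = 461.31
Buyer bears (B): 1631.93 + 71.36 + 558.38 + 4453.59 + 426.52 + 585.41 + 262.05 + 1423.39 = 9412.63
Landed cost (B) = invoice 4391.07 + 9412.63 + duty 461.31 = 14265.01
Difference = |14019.16 − 14265.01| = 245.85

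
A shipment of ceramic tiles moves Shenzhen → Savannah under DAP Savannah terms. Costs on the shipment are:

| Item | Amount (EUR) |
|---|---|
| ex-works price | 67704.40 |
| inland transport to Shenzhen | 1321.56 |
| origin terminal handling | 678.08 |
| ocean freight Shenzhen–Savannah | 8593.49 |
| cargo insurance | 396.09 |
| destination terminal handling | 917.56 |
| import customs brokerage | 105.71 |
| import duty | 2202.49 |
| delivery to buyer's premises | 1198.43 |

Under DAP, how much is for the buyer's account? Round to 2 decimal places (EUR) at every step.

Buyer's account: EUR 2308.20

DAP: the seller bears all costs to the named destination except import duty and clearance.
Seller's account: goods 67704.40 + inland to port 1321.56 + origin terminal 678.08 + freight 8593.49 + insurance 396.09 + destination terminal 917.56 + delivery 1198.43 = 80809.61
Buyer's account: brokerage 105.71 + duty 2202.49 = 2308.20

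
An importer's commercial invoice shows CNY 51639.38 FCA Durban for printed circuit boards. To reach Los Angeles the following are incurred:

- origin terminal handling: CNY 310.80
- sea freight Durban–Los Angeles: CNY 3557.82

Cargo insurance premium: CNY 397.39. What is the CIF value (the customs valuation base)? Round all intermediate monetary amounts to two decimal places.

CIF = FCA price + pre-shipment costs + freight + insurance
CIF = 51639.38 + 310.80 + 3557.82 + 397.39 = 55905.39

CIF value: CNY 55905.39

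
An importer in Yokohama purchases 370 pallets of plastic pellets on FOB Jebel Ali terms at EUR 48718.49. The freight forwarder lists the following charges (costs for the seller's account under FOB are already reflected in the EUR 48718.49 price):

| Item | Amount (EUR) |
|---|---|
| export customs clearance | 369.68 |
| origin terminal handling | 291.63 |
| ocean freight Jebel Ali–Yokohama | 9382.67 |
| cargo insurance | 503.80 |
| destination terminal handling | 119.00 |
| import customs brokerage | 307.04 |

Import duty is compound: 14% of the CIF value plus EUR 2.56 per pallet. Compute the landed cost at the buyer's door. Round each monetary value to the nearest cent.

Total landed cost: EUR 68182.89

FOB: the seller bears costs until goods are on board at the origin port; the buyer bears freight, insurance and all costs thereafter.
Already in the invoice (seller's account under FOB): export clearance, origin terminal — exclude.
CIF value = FOB price + freight + insurance = 48718.49 + 9382.67 + 503.80 = 58604.96
Ad valorem component: 58604.96 × 14% = 8204.69
Specific component: 370 × 2.56 = 947.20
Import duty = 8204.69 + 947.20 = 9151.89
Buyer bears: freight 9382.67 + insurance 503.80 + destination terminal 119.00 + brokerage 307.04 + duty 9151.89 = 19464.40
Landed cost = invoice 48718.49 + 19464.40 = 68182.89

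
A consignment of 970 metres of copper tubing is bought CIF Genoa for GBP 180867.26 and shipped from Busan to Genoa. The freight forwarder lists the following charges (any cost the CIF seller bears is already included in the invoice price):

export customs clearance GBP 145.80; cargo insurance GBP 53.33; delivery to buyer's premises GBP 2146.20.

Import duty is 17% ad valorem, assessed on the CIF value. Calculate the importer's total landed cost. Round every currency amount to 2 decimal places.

CIF: the seller pays costs through ocean freight and marine insurance to the destination port.
Already in the invoice (seller's account under CIF): export clearance, insurance — exclude.
The CIF price already equals the CIF value: 180867.26
Import duty = 180867.26 × 17% = 30747.43
Buyer bears: delivery 2146.20 + duty 30747.43 = 32893.63
Landed cost = invoice 180867.26 + 32893.63 = 213760.89

Total landed cost: GBP 213760.89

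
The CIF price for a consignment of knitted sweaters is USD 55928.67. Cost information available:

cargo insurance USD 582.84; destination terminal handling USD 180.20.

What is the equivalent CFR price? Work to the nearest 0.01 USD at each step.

CFR price: USD 55345.83

Not relevant to the conversion: destination terminal — on the buyer under both terms; not part of either seller's price.
From CIF to CFR, the seller no longer bears: insurance.
CFR price = 55928.67 − 582.84 = 55345.83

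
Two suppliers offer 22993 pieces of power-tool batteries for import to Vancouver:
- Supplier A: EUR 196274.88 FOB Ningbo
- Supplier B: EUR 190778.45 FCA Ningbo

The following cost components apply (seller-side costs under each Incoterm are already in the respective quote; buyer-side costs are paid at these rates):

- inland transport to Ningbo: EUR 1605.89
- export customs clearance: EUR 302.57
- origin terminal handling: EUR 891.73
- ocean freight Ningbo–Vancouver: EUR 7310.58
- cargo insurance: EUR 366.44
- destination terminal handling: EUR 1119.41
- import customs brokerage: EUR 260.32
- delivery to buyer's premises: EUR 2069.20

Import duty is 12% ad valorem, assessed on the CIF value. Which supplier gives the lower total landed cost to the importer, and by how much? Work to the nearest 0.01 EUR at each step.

Supplier A (FOB):
CIF value = FOB price + freight + insurance = 196274.88 + 7310.58 + 366.44 = 203951.90
Import duty = 203951.90 × 12% = 24474.23
Buyer bears (A): 7310.58 + 366.44 + 1119.41 + 260.32 + 2069.20 = 11125.95
Landed cost (A) = invoice 196274.88 + 11125.95 + duty 24474.23 = 231875.06
Supplier B (FCA):
CIF value = FCA price + origin terminal + freight + insurance = 190778.45 + 891.73 + 7310.58 + 366.44 = 199347.20
Import duty = 199347.20 × 12% = 23921.66
Buyer bears (B): 891.73 + 7310.58 + 366.44 + 1119.41 + 260.32 + 2069.20 = 12017.68
Landed cost (B) = invoice 190778.45 + 12017.68 + duty 23921.66 = 226717.79
Difference = |231875.06 − 226717.79| = 5157.27

Supplier B is cheaper by EUR 5157.27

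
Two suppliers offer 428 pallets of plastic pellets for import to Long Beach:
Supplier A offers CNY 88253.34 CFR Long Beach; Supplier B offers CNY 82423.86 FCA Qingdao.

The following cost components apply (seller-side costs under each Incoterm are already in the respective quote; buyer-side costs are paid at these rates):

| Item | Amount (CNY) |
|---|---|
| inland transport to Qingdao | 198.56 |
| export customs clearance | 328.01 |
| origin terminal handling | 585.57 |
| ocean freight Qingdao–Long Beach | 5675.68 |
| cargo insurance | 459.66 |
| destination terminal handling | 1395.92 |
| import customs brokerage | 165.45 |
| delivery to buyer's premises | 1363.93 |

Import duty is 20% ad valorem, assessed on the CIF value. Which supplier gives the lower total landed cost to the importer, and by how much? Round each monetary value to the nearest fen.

Supplier A is cheaper by CNY 518.12

Supplier A (CFR):
CIF value = CFR price + insurance = 88253.34 + 459.66 = 88713.00
Import duty = 88713.00 × 20% = 17742.60
Buyer bears (A): 459.66 + 1395.92 + 165.45 + 1363.93 = 3384.96
Landed cost (A) = invoice 88253.34 + 3384.96 + duty 17742.60 = 109380.90
Supplier B (FCA):
CIF value = FCA price + origin terminal + freight + insurance = 82423.86 + 585.57 + 5675.68 + 459.66 = 89144.77
Import duty = 89144.77 × 20% = 17828.95
Buyer bears (B): 585.57 + 5675.68 + 459.66 + 1395.92 + 165.45 + 1363.93 = 9646.21
Landed cost (B) = invoice 82423.86 + 9646.21 + duty 17828.95 = 109899.02
Difference = |109380.90 − 109899.02| = 518.12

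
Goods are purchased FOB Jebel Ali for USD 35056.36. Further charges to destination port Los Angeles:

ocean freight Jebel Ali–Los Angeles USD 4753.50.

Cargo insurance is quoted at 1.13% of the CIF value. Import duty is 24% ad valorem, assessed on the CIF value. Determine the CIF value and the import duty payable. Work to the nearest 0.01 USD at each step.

CIF value: USD 40264.85; import duty: USD 9663.56

Let C be the CIF value. C = FOB price + freight + 1.13% × C
C − 1.13% × C = 35056.36 + 4753.50
0.9887 × C = 39809.86
C = 39809.86 / 0.9887 = 40264.85
Insurance premium = 1.13% × 40264.85 = 454.99
Import duty = 40264.85 × 24% = 9663.56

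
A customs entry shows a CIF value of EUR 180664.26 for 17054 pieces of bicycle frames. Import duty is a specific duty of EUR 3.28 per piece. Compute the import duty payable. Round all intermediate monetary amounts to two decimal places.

Import duty: EUR 55937.12

Import duty = 17054 × 3.28 = 55937.12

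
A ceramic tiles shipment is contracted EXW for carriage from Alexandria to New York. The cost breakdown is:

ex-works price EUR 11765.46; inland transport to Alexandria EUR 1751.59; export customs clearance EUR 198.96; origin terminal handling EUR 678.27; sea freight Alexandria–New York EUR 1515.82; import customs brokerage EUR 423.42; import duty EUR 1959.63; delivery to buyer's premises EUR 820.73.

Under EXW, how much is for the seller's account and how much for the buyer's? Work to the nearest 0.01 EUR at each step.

EXW: the seller makes goods available at their premises; the buyer bears all onward costs.
Seller's account: goods 11765.46 = 11765.46
Buyer's account: inland to port 1751.59 + export clearance 198.96 + origin terminal 678.27 + freight 1515.82 + brokerage 423.42 + duty 1959.63 + delivery 820.73 = 7348.42

Seller: EUR 11765.46; buyer: EUR 7348.42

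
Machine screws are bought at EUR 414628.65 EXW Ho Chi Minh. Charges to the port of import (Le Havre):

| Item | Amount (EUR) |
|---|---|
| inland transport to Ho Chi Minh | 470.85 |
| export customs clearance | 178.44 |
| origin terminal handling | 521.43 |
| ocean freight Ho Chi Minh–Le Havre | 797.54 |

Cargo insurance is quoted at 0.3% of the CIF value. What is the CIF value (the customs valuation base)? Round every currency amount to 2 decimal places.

Let C be the CIF value. C = EXW price + pre-shipment costs + freight + 0.3% × C
C − 0.3% × C = 414628.65 + 470.85 + 178.44 + 521.43 + 797.54
0.997 × C = 416596.91
C = 416596.91 / 0.997 = 417850.46
Insurance premium = 0.3% × 417850.46 = 1253.55

CIF value: EUR 417850.46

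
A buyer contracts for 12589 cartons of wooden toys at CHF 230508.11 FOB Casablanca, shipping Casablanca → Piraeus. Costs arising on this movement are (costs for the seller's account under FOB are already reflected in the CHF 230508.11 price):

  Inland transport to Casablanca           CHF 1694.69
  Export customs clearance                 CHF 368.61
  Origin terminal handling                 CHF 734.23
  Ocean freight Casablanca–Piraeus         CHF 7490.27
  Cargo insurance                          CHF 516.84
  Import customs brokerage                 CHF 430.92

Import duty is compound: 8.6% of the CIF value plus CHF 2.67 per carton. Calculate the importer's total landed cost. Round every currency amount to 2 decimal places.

FOB: the seller bears costs until goods are on board at the origin port; the buyer bears freight, insurance and all costs thereafter.
Already in the invoice (seller's account under FOB): inland to port, export clearance, origin terminal — exclude.
CIF value = FOB price + freight + insurance = 230508.11 + 7490.27 + 516.84 = 238515.22
Ad valorem component: 238515.22 × 8.6% = 20512.31
Specific component: 12589 × 2.67 = 33612.63
Import duty = 20512.31 + 33612.63 = 54124.94
Buyer bears: freight 7490.27 + insurance 516.84 + brokerage 430.92 + duty 54124.94 = 62562.97
Landed cost = invoice 230508.11 + 62562.97 = 293071.08

Total landed cost: CHF 293071.08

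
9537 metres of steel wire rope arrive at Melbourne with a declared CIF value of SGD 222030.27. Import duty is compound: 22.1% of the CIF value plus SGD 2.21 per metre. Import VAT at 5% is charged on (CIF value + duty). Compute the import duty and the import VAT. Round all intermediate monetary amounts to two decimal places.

Ad valorem component: 222030.27 × 22.1% = 49068.69
Specific component: 9537 × 2.21 = 21076.77
Import duty = 49068.69 + 21076.77 = 70145.46
VAT base = CIF + duty = 222030.27 + 70145.46 = 292175.73
Import VAT = 292175.73 × 5% = 14608.79

Import duty: SGD 70145.46; import VAT: SGD 14608.79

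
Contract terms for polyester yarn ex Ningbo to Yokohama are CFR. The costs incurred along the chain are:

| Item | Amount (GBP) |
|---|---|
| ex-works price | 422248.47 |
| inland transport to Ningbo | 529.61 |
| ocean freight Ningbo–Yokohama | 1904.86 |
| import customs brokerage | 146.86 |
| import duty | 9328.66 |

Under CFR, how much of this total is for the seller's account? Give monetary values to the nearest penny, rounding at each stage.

Seller's account: GBP 424682.94

CFR: the seller pays costs through ocean freight to the destination port, but not insurance.
Seller's account: goods 422248.47 + inland to port 529.61 + freight 1904.86 = 424682.94
Buyer's account: brokerage 146.86 + duty 9328.66 = 9475.52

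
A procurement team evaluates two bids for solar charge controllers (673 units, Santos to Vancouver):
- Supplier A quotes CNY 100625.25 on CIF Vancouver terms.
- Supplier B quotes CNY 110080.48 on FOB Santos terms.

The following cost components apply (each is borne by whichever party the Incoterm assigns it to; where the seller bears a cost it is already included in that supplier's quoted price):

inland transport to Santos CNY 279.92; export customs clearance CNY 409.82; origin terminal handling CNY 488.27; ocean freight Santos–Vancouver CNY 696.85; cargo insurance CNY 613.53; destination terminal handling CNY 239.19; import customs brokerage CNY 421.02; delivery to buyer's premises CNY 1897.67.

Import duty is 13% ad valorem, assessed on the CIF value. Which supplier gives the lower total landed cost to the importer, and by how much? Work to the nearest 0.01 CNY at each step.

Supplier A is cheaper by CNY 12165.14

Supplier A (CIF):
The CIF price already equals the CIF value: 100625.25
Import duty = 100625.25 × 13% = 13081.28
Buyer bears (A): 239.19 + 421.02 + 1897.67 = 2557.88
Landed cost (A) = invoice 100625.25 + 2557.88 + duty 13081.28 = 116264.41
Supplier B (FOB):
CIF value = FOB price + freight + insurance = 110080.48 + 696.85 + 613.53 = 111390.86
Import duty = 111390.86 × 13% = 14480.81
Buyer bears (B): 696.85 + 613.53 + 239.19 + 421.02 + 1897.67 = 3868.26
Landed cost (B) = invoice 110080.48 + 3868.26 + duty 14480.81 = 128429.55
Difference = |116264.41 − 128429.55| = 12165.14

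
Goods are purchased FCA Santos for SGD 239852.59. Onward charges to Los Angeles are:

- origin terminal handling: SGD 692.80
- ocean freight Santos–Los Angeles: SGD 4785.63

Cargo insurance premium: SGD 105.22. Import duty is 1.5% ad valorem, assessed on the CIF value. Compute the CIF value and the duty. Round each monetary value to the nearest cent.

CIF = FCA price + pre-shipment costs + freight + insurance
CIF = 239852.59 + 692.80 + 4785.63 + 105.22 = 245436.24
Import duty = 245436.24 × 1.5% = 3681.54

CIF value: SGD 245436.24; import duty: SGD 3681.54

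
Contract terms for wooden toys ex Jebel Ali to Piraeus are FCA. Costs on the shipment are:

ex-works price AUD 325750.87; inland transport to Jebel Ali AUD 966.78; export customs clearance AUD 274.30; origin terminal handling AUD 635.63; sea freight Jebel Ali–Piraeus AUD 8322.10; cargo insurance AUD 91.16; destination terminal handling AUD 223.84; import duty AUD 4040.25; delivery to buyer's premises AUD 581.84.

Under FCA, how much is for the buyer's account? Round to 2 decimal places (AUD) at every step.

FCA: the seller delivers export-cleared goods to the carrier; the buyer bears costs from that point.
Seller's account: goods 325750.87 + inland to port 966.78 + export clearance 274.30 = 326991.95
Buyer's account: origin terminal 635.63 + freight 8322.10 + insurance 91.16 + destination terminal 223.84 + duty 4040.25 + delivery 581.84 = 13894.82

Buyer's account: AUD 13894.82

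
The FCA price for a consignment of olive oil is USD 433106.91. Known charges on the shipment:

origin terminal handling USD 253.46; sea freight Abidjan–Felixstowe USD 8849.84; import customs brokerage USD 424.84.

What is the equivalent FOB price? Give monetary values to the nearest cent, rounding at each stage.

FOB price: USD 433360.37

Not relevant to the conversion: brokerage, freight — on the buyer under both terms; not part of either seller's price.
From FCA to FOB, the seller additionally bears: origin terminal.
FOB price = 433106.91 + 253.46 = 433360.37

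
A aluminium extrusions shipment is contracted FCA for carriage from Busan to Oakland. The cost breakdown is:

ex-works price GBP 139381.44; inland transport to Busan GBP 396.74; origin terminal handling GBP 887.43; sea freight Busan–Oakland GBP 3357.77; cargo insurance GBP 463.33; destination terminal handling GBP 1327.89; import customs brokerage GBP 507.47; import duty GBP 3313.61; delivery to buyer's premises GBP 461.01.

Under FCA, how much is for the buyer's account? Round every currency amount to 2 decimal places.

Buyer's account: GBP 10318.51

FCA: the seller delivers export-cleared goods to the carrier; the buyer bears costs from that point.
Seller's account: goods 139381.44 + inland to port 396.74 = 139778.18
Buyer's account: origin terminal 887.43 + freight 3357.77 + insurance 463.33 + destination terminal 1327.89 + brokerage 507.47 + duty 3313.61 + delivery 461.01 = 10318.51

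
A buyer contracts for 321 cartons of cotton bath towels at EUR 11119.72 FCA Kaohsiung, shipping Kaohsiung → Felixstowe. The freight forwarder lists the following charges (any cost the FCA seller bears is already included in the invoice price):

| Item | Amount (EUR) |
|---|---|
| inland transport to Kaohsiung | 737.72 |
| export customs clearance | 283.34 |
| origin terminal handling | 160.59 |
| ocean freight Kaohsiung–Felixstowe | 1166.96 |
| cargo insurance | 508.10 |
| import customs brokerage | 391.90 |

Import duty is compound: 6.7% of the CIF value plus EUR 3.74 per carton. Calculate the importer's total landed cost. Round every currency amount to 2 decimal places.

FCA: the seller delivers export-cleared goods to the carrier; the buyer bears costs from that point.
Already in the invoice (seller's account under FCA): inland to port, export clearance — exclude.
CIF value = FCA price + origin terminal + freight + insurance = 11119.72 + 160.59 + 1166.96 + 508.10 = 12955.37
Ad valorem component: 12955.37 × 6.7% = 868.01
Specific component: 321 × 3.74 = 1200.54
Import duty = 868.01 + 1200.54 = 2068.55
Buyer bears: origin terminal 160.59 + freight 1166.96 + insurance 508.10 + brokerage 391.90 + duty 2068.55 = 4296.10
Landed cost = invoice 11119.72 + 4296.10 = 15415.82

Total landed cost: EUR 15415.82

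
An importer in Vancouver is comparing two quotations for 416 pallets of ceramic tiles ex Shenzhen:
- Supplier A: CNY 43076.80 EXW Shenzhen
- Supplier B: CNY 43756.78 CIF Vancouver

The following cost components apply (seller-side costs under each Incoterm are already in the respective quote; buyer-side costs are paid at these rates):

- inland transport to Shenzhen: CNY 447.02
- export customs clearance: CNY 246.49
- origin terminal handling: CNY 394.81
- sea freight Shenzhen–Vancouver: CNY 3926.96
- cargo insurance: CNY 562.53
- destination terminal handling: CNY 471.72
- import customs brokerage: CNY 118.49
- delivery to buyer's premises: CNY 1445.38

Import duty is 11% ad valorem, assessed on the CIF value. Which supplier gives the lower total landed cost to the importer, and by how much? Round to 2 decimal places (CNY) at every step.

Supplier A (EXW):
CIF value = EXW price + inland to port + export clearance + origin terminal + freight + insurance = 43076.80 + 447.02 + 246.49 + 394.81 + 3926.96 + 562.53 = 48654.61
Import duty = 48654.61 × 11% = 5352.01
Buyer bears (A): 447.02 + 246.49 + 394.81 + 3926.96 + 562.53 + 471.72 + 118.49 + 1445.38 = 7613.40
Landed cost (A) = invoice 43076.80 + 7613.40 + duty 5352.01 = 56042.21
Supplier B (CIF):
The CIF price already equals the CIF value: 43756.78
Import duty = 43756.78 × 11% = 4813.25
Buyer bears (B): 471.72 + 118.49 + 1445.38 = 2035.59
Landed cost (B) = invoice 43756.78 + 2035.59 + duty 4813.25 = 50605.62
Difference = |56042.21 − 50605.62| = 5436.59

Supplier B is cheaper by CNY 5436.59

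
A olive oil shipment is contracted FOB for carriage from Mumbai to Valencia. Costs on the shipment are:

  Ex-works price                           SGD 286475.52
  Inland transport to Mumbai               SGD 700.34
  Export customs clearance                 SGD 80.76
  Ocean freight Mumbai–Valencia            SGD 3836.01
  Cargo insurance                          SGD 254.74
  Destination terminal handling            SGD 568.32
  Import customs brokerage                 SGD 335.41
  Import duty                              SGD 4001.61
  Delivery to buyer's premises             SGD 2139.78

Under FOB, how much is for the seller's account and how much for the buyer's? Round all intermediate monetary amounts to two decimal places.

FOB: the seller bears costs until goods are on board at the origin port; the buyer bears freight, insurance and all costs thereafter.
Seller's account: goods 286475.52 + inland to port 700.34 + export clearance 80.76 = 287256.62
Buyer's account: freight 3836.01 + insurance 254.74 + destination terminal 568.32 + brokerage 335.41 + duty 4001.61 + delivery 2139.78 = 11135.87

Seller: SGD 287256.62; buyer: SGD 11135.87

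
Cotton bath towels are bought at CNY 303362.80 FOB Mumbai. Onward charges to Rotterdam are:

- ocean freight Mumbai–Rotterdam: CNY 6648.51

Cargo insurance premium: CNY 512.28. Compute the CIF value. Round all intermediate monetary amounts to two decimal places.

CIF = FOB price + freight + insurance
CIF = 303362.80 + 6648.51 + 512.28 = 310523.59

CIF value: CNY 310523.59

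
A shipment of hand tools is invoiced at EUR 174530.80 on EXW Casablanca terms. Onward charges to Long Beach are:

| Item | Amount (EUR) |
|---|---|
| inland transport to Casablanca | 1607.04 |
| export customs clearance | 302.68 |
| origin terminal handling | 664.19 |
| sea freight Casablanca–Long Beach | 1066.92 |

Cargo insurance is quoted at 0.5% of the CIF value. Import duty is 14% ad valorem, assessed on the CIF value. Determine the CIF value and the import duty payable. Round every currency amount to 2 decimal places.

Let C be the CIF value. C = EXW price + pre-shipment costs + freight + 0.5% × C
C − 0.5% × C = 174530.80 + 1607.04 + 302.68 + 664.19 + 1066.92
0.995 × C = 178171.63
C = 178171.63 / 0.995 = 179066.96
Insurance premium = 0.5% × 179066.96 = 895.33
Import duty = 179066.96 × 14% = 25069.37

CIF value: EUR 179066.96; import duty: EUR 25069.37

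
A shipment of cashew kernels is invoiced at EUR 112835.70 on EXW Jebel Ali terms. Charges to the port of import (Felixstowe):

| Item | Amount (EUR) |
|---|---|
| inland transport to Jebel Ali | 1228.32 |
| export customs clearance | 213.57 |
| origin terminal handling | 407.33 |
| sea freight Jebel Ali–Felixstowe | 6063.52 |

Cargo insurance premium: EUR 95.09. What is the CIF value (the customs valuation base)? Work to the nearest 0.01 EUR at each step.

CIF value: EUR 120843.53

CIF = EXW price + pre-shipment costs + freight + insurance
CIF = 112835.70 + 1228.32 + 213.57 + 407.33 + 6063.52 + 95.09 = 120843.53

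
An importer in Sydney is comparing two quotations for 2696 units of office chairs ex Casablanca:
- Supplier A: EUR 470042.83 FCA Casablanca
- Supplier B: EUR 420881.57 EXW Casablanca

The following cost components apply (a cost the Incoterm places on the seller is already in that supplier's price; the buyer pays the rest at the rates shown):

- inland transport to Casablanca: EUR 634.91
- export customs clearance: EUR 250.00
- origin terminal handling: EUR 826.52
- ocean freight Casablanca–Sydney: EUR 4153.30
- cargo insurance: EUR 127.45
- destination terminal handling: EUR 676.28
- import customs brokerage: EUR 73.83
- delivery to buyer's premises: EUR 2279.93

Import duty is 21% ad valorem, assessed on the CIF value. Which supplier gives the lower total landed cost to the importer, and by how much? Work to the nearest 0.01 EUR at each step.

Supplier B is cheaper by EUR 58414.38

Supplier A (FCA):
CIF value = FCA price + origin terminal + freight + insurance = 470042.83 + 826.52 + 4153.30 + 127.45 = 475150.10
Import duty = 475150.10 × 21% = 99781.52
Buyer bears (A): 826.52 + 4153.30 + 127.45 + 676.28 + 73.83 + 2279.93 = 8137.31
Landed cost (A) = invoice 470042.83 + 8137.31 + duty 99781.52 = 577961.66
Supplier B (EXW):
CIF value = EXW price + inland to port + export clearance + origin terminal + freight + insurance = 420881.57 + 634.91 + 250.00 + 826.52 + 4153.30 + 127.45 = 426873.75
Import duty = 426873.75 × 21% = 89643.49
Buyer bears (B): 634.91 + 250.00 + 826.52 + 4153.30 + 127.45 + 676.28 + 73.83 + 2279.93 = 9022.22
Landed cost (B) = invoice 420881.57 + 9022.22 + duty 89643.49 = 519547.28
Difference = |577961.66 − 519547.28| = 58414.38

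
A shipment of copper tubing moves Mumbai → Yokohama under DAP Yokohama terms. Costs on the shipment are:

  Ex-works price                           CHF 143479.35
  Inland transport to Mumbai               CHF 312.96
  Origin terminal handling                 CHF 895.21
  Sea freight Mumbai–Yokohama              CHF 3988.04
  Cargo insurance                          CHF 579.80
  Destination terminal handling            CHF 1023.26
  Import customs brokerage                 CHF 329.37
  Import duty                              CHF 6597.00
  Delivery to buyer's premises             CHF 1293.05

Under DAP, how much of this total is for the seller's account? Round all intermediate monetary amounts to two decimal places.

DAP: the seller bears all costs to the named destination except import duty and clearance.
Seller's account: goods 143479.35 + inland to port 312.96 + origin terminal 895.21 + freight 3988.04 + insurance 579.80 + destination terminal 1023.26 + delivery 1293.05 = 151571.67
Buyer's account: brokerage 329.37 + duty 6597.00 = 6926.37

Seller's account: CHF 151571.67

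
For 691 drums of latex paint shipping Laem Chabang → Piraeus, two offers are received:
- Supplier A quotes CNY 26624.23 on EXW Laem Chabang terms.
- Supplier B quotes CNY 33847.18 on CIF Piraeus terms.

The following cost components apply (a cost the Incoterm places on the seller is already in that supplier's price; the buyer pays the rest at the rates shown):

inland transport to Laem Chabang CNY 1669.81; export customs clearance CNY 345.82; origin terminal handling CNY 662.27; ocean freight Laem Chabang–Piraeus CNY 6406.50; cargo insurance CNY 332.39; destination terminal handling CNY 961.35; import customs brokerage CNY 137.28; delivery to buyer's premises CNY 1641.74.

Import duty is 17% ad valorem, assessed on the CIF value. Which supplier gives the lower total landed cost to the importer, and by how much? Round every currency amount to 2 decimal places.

Supplier A (EXW):
CIF value = EXW price + inland to port + export clearance + origin terminal + freight + insurance = 26624.23 + 1669.81 + 345.82 + 662.27 + 6406.50 + 332.39 = 36041.02
Import duty = 36041.02 × 17% = 6126.97
Buyer bears (A): 1669.81 + 345.82 + 662.27 + 6406.50 + 332.39 + 961.35 + 137.28 + 1641.74 = 12157.16
Landed cost (A) = invoice 26624.23 + 12157.16 + duty 6126.97 = 44908.36
Supplier B (CIF):
The CIF price already equals the CIF value: 33847.18
Import duty = 33847.18 × 17% = 5754.02
Buyer bears (B): 961.35 + 137.28 + 1641.74 = 2740.37
Landed cost (B) = invoice 33847.18 + 2740.37 + duty 5754.02 = 42341.57
Difference = |44908.36 − 42341.57| = 2566.79

Supplier B is cheaper by CNY 2566.79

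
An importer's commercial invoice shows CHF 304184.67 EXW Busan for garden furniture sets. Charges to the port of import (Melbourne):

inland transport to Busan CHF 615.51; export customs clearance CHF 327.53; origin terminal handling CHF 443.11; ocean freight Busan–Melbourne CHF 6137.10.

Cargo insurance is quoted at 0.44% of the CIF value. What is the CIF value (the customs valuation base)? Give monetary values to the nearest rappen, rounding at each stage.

CIF value: CHF 313085.50

Let C be the CIF value. C = EXW price + pre-shipment costs + freight + 0.44% × C
C − 0.44% × C = 304184.67 + 615.51 + 327.53 + 443.11 + 6137.10
0.9956 × C = 311707.92
C = 311707.92 / 0.9956 = 313085.50
Insurance premium = 0.44% × 313085.50 = 1377.58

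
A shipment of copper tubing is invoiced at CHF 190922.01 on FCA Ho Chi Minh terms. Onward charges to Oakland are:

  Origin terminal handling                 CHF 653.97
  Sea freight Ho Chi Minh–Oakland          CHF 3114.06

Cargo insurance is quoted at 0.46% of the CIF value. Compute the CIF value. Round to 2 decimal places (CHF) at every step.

CIF value: CHF 195589.75

Let C be the CIF value. C = FCA price + pre-shipment costs + freight + 0.46% × C
C − 0.46% × C = 190922.01 + 653.97 + 3114.06
0.9954 × C = 194690.04
C = 194690.04 / 0.9954 = 195589.75
Insurance premium = 0.46% × 195589.75 = 899.71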